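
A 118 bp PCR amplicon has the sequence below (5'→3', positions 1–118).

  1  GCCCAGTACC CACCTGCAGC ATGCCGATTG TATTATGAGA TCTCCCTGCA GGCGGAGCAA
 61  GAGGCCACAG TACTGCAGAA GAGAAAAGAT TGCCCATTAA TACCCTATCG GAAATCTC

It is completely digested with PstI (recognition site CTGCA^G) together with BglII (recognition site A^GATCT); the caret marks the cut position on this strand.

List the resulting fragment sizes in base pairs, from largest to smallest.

41, 27, 20, 18, 12 bp

PstI sites (CTGCAG) start at positions 14, 46, 73.
PstI cuts after base 5 of each site (before the last base), so after positions 18, 50, 77.
The BglII site (AGATCT) starts at position 38.
BglII cuts after the first base of each site, so after position 38.
Combined cut positions: 18, 38, 50, 77.
Linear molecule, 4 cuts → 5 fragments:
  1–18 → 18 bp
  19–38 → 20 bp
  39–50 → 12 bp
  51–77 → 27 bp
  78–118 → 41 bp
Sorted largest to smallest: 41, 27, 20, 18, 12 bp.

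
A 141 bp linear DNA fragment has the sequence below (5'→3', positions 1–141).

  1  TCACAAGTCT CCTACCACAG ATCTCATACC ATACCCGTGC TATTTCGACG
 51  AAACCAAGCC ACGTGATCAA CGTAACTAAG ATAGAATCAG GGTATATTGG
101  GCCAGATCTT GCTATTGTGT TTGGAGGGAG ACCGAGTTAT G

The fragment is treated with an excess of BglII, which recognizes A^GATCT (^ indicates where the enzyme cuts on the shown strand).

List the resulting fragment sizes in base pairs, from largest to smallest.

BglII sites (AGATCT) start at positions 19, 104.
BglII cuts after the first base of each site, so after positions 19, 104.
Linear molecule, 2 cuts → 3 fragments:
  1–19 → 19 bp
  20–104 → 85 bp
  105–141 → 37 bp
Sorted largest to smallest: 85, 37, 19 bp.

85, 37, 19 bp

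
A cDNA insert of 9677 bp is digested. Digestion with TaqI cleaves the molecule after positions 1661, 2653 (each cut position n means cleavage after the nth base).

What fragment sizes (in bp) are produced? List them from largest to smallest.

Linear molecule, 2 cuts → 3 fragments:
  1661 − 0 = 1661 bp
  2653 − 1661 = 992 bp
  9677 − 2653 = 7024 bp
Sorted largest to smallest: 7024, 1661, 992 bp.

7024, 1661, 992 bp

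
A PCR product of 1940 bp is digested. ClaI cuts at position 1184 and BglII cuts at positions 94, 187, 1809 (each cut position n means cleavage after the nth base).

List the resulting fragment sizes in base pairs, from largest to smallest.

997, 625, 131, 94, 93 bp

Combined cut positions (sorted): 94, 187, 1184, 1809.
Linear molecule, 4 cuts → 5 fragments:
  94 − 0 = 94 bp
  187 − 94 = 93 bp
  1184 − 187 = 997 bp
  1809 − 1184 = 625 bp
  1940 − 1809 = 131 bp
Sorted largest to smallest: 997, 625, 131, 94, 93 bp.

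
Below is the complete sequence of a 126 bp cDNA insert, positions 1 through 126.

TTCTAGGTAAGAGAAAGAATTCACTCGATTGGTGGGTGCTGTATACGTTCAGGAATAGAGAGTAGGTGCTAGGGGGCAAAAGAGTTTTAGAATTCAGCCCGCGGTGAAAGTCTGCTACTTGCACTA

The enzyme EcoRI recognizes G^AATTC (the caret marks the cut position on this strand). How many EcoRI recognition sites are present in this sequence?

GAATTC occurs starting at positions 17, 90.
EcoRI cuts at 2 sites.

2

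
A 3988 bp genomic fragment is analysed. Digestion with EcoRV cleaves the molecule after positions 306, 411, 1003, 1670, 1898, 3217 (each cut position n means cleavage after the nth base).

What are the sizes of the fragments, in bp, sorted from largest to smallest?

Linear molecule, 6 cuts → 7 fragments:
  306 − 0 = 306 bp
  411 − 306 = 105 bp
  1003 − 411 = 592 bp
  1670 − 1003 = 667 bp
  1898 − 1670 = 228 bp
  3217 − 1898 = 1319 bp
  3988 − 3217 = 771 bp
Sorted largest to smallest: 1319, 771, 667, 592, 306, 228, 105 bp.

1319, 771, 667, 592, 306, 228, 105 bp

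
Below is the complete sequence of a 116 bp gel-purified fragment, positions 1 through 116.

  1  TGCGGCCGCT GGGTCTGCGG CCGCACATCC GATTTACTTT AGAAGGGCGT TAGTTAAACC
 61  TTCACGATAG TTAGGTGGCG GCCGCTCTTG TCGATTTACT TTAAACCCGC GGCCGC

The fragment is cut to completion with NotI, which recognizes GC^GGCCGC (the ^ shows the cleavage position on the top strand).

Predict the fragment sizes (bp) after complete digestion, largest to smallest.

NotI sites (GCGGCCGC) start at positions 2, 17, 78, 109.
NotI cuts after base 2 of each site, so after positions 3, 18, 79, 110.
Linear molecule, 4 cuts → 5 fragments:
  1–3 → 3 bp
  4–18 → 15 bp
  19–79 → 61 bp
  80–110 → 31 bp
  111–116 → 6 bp
Sorted largest to smallest: 61, 31, 15, 6, 3 bp.

61, 31, 15, 6, 3 bp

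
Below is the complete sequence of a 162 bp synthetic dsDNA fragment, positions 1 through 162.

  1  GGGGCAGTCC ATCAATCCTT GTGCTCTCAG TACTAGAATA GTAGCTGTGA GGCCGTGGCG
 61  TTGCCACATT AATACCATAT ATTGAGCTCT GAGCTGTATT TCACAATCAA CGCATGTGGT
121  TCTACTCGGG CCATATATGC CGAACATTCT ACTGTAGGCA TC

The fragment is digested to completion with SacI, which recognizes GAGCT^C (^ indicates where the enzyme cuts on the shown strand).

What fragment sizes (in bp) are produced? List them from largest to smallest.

The SacI site (GAGCTC) starts at position 84.
SacI cuts after base 5 of each site (before the last base), so after position 88.
Linear molecule, 1 cut → 2 fragments:
  1–88 → 88 bp
  89–162 → 74 bp
Sorted largest to smallest: 88, 74 bp.

88, 74 bp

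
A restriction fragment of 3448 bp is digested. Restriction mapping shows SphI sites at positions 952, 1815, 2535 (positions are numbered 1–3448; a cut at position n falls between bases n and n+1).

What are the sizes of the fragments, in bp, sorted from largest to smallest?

Linear molecule, 3 cuts → 4 fragments:
  952 − 0 = 952 bp
  1815 − 952 = 863 bp
  2535 − 1815 = 720 bp
  3448 − 2535 = 913 bp
Sorted largest to smallest: 952, 913, 863, 720 bp.

952, 913, 863, 720 bp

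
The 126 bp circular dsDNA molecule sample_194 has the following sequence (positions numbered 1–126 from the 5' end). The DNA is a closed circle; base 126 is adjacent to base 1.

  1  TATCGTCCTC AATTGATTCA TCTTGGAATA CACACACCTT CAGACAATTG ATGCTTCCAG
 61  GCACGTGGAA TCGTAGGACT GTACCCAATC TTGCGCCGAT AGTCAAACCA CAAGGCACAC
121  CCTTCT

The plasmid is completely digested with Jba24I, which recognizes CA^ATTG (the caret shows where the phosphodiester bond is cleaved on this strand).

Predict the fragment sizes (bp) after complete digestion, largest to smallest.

91, 35 bp

Jba24I sites (CAATTG) start at positions 10, 45.
Jba24I cuts after base 2 of each site, so after positions 11, 46.
Circular molecule, 2 cuts → 2 fragments:
  12–46 → 35 bp
  47–126 then 1–11 → 80 + 11 = 91 bp
Sorted largest to smallest: 91, 35 bp.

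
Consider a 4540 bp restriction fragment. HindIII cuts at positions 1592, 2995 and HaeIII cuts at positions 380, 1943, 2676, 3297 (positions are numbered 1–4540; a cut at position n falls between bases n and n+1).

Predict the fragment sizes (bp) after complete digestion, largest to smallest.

Combined cut positions (sorted): 380, 1592, 1943, 2676, 2995, 3297.
Linear molecule, 6 cuts → 7 fragments:
  380 − 0 = 380 bp
  1592 − 380 = 1212 bp
  1943 − 1592 = 351 bp
  2676 − 1943 = 733 bp
  2995 − 2676 = 319 bp
  3297 − 2995 = 302 bp
  4540 − 3297 = 1243 bp
Sorted largest to smallest: 1243, 1212, 733, 380, 351, 319, 302 bp.

1243, 1212, 733, 380, 351, 319, 302 bp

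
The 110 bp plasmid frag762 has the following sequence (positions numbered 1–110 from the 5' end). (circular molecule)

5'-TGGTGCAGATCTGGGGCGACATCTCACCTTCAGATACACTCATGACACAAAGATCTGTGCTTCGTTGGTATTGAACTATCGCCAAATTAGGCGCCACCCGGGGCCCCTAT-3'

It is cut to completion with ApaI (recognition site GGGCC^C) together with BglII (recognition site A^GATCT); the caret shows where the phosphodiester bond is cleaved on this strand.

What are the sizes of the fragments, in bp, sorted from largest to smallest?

The ApaI site (GGGCCC) starts at position 101.
ApaI cuts after base 5 of each site (before the last base), so after position 105.
BglII sites (AGATCT) start at positions 7, 51.
BglII cuts after the first base of each site, so after positions 7, 51.
Combined cut positions: 7, 51, 105.
Circular molecule, 3 cuts → 3 fragments:
  8–51 → 44 bp
  52–105 → 54 bp
  106–110 then 1–7 → 5 + 7 = 12 bp
Sorted largest to smallest: 54, 44, 12 bp.

54, 44, 12 bp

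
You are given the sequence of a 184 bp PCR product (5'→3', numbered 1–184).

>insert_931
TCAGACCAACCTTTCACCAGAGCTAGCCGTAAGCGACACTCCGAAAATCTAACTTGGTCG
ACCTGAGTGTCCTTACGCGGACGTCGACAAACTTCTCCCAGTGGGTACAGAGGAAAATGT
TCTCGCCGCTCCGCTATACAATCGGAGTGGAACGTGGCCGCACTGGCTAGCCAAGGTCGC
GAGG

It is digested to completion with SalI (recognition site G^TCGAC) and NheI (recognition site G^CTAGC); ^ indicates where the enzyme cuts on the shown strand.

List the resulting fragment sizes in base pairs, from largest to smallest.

SalI sites (GTCGAC) start at positions 57, 83.
SalI cuts after the first base of each site, so after positions 57, 83.
NheI sites (GCTAGC) start at positions 22, 166.
NheI cuts after the first base of each site, so after positions 22, 166.
Combined cut positions: 22, 57, 83, 166.
Linear molecule, 4 cuts → 5 fragments:
  1–22 → 22 bp
  23–57 → 35 bp
  58–83 → 26 bp
  84–166 → 83 bp
  167–184 → 18 bp
Sorted largest to smallest: 83, 35, 26, 22, 18 bp.

83, 35, 26, 22, 18 bp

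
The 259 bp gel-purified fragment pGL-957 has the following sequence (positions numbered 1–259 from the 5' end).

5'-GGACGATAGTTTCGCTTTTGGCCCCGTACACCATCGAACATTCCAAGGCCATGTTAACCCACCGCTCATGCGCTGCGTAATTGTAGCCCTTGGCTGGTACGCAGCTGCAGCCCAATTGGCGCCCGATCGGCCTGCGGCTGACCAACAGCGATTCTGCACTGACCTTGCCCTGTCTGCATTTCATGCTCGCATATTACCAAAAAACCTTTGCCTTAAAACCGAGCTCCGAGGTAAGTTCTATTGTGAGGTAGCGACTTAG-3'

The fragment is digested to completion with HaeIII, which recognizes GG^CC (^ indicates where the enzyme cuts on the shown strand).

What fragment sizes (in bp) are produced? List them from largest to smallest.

HaeIII sites (GGCC) start at positions 20, 47, 129.
HaeIII cuts after base 2 of each site, so after positions 21, 48, 130.
Linear molecule, 3 cuts → 4 fragments:
  1–21 → 21 bp
  22–48 → 27 bp
  49–130 → 82 bp
  131–259 → 129 bp
Sorted largest to smallest: 129, 82, 27, 21 bp.

129, 82, 27, 21 bp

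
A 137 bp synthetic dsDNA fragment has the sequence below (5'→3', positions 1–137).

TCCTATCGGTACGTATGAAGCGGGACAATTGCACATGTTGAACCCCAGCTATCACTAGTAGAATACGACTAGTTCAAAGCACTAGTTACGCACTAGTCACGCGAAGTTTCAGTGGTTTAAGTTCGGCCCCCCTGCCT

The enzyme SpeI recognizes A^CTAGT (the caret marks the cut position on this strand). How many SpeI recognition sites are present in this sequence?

4

ACTAGT occurs starting at positions 54, 68, 81, 92.
SpeI cuts at 4 sites.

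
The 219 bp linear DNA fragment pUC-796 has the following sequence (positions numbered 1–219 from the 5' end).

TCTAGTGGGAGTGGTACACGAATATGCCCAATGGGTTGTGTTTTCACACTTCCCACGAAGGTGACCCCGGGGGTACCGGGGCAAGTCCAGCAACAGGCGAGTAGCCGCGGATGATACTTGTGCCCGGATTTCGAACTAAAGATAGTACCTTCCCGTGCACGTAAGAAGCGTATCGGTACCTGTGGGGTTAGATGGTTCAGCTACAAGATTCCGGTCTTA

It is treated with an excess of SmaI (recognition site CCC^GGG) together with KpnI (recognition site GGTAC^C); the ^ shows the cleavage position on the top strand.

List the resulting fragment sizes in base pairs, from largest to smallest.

The SmaI site (CCCGGG) starts at position 66.
SmaI cuts after base 3 of each site, so after position 68.
KpnI sites (GGTACC) start at positions 72, 175.
KpnI cuts after base 5 of each site (before the last base), so after positions 76, 179.
Combined cut positions: 68, 76, 179.
Linear molecule, 3 cuts → 4 fragments:
  1–68 → 68 bp
  69–76 → 8 bp
  77–179 → 103 bp
  180–219 → 40 bp
Sorted largest to smallest: 103, 68, 40, 8 bp.

103, 68, 40, 8 bp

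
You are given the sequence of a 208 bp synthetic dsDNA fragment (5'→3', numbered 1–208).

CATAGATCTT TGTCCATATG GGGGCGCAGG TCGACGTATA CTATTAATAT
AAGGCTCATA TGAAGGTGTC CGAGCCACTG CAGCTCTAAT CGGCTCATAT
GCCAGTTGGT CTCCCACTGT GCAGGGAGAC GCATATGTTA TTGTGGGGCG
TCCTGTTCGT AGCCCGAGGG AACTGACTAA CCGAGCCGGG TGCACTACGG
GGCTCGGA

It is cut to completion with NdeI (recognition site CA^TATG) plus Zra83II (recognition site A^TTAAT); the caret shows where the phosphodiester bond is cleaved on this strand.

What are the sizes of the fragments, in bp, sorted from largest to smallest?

NdeI sites (CATATG) start at positions 15, 57, 96, 132.
NdeI cuts after base 2 of each site, so after positions 16, 58, 97, 133.
The Zra83II site (ATTAAT) starts at position 43.
Zra83II cuts after the first base of each site, so after position 43.
Combined cut positions: 16, 43, 58, 97, 133.
Linear molecule, 5 cuts → 6 fragments:
  1–16 → 16 bp
  17–43 → 27 bp
  44–58 → 15 bp
  59–97 → 39 bp
  98–133 → 36 bp
  134–208 → 75 bp
Sorted largest to smallest: 75, 39, 36, 27, 16, 15 bp.

75, 39, 36, 27, 16, 15 bp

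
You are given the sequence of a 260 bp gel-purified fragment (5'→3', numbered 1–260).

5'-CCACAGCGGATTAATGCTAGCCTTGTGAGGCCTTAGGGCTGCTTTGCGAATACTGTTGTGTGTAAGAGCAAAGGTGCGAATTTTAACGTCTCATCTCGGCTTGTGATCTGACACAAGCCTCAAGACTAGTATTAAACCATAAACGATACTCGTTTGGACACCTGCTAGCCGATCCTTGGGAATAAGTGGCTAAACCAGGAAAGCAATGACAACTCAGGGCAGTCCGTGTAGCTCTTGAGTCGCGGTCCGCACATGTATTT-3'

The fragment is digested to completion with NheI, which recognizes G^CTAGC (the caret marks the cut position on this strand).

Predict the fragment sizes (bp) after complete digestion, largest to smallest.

148, 96, 16 bp

NheI sites (GCTAGC) start at positions 16, 164.
NheI cuts after the first base of each site, so after positions 16, 164.
Linear molecule, 2 cuts → 3 fragments:
  1–16 → 16 bp
  17–164 → 148 bp
  165–260 → 96 bp
Sorted largest to smallest: 148, 96, 16 bp.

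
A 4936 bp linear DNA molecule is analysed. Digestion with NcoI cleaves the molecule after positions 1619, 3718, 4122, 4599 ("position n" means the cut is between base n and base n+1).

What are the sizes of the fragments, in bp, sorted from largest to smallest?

Linear molecule, 4 cuts → 5 fragments:
  1619 − 0 = 1619 bp
  3718 − 1619 = 2099 bp
  4122 − 3718 = 404 bp
  4599 − 4122 = 477 bp
  4936 − 4599 = 337 bp
Sorted largest to smallest: 2099, 1619, 477, 404, 337 bp.

2099, 1619, 477, 404, 337 bp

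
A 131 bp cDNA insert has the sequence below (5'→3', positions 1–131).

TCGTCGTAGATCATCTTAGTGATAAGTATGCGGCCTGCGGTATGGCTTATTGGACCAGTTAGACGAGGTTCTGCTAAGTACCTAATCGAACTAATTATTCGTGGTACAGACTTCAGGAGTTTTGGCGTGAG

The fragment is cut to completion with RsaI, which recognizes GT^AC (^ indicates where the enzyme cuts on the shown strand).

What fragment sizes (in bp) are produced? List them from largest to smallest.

RsaI sites (GTAC) start at positions 78, 104.
RsaI cuts after base 2 of each site, so after positions 79, 105.
Linear molecule, 2 cuts → 3 fragments:
  1–79 → 79 bp
  80–105 → 26 bp
  106–131 → 26 bp
Sorted largest to smallest: 79, 26, 26 bp.

79, 26, 26 bp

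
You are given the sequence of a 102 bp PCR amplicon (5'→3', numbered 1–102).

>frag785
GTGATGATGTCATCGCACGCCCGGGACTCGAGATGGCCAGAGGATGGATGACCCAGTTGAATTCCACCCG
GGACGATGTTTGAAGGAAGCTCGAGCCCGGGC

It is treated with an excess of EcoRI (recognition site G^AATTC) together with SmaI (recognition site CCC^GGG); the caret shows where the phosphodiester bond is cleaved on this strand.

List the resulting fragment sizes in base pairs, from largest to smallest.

37, 29, 22, 10, 4 bp

The EcoRI site (GAATTC) starts at position 59.
EcoRI cuts after the first base of each site, so after position 59.
SmaI sites (CCCGGG) start at positions 20, 67, 96.
SmaI cuts after base 3 of each site, so after positions 22, 69, 98.
Combined cut positions: 22, 59, 69, 98.
Linear molecule, 4 cuts → 5 fragments:
  1–22 → 22 bp
  23–59 → 37 bp
  60–69 → 10 bp
  70–98 → 29 bp
  99–102 → 4 bp
Sorted largest to smallest: 37, 29, 22, 10, 4 bp.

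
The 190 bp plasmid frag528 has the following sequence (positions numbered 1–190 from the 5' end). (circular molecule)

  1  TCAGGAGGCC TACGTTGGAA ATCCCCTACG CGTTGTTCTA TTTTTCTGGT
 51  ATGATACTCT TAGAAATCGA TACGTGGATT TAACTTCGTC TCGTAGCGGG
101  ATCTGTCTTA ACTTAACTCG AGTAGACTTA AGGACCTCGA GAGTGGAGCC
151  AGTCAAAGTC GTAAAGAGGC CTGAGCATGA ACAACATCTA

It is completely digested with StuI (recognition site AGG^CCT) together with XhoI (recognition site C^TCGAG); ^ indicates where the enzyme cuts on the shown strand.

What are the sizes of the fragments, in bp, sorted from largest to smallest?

109, 33, 29, 19 bp

StuI sites (AGGCCT) start at positions 6, 167.
StuI cuts after base 3 of each site, so after positions 8, 169.
XhoI sites (CTCGAG) start at positions 117, 136.
XhoI cuts after the first base of each site, so after positions 117, 136.
Combined cut positions: 8, 117, 136, 169.
Circular molecule, 4 cuts → 4 fragments:
  9–117 → 109 bp
  118–136 → 19 bp
  137–169 → 33 bp
  170–190 then 1–8 → 21 + 8 = 29 bp
Sorted largest to smallest: 109, 33, 29, 19 bp.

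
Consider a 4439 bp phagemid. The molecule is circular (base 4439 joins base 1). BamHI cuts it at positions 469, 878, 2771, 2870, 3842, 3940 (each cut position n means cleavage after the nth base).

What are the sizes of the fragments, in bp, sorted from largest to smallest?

Circular molecule, 6 cuts → 6 fragments:
  878 − 469 = 409 bp
  2771 − 878 = 1893 bp
  2870 − 2771 = 99 bp
  3842 − 2870 = 972 bp
  3940 − 3842 = 98 bp
  wrap: 4439 − 3940 + 469 = 968 bp
Sorted largest to smallest: 1893, 972, 968, 409, 99, 98 bp.

1893, 972, 968, 409, 99, 98 bp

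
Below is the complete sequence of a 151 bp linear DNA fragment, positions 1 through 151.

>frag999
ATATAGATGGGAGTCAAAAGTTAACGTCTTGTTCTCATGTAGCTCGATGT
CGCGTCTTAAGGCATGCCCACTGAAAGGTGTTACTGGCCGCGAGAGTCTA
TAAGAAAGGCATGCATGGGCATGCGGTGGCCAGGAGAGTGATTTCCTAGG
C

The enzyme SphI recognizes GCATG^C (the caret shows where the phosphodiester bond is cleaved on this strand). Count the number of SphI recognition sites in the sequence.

3

GCATGC occurs starting at positions 62, 109, 119.
SphI cuts at 3 sites.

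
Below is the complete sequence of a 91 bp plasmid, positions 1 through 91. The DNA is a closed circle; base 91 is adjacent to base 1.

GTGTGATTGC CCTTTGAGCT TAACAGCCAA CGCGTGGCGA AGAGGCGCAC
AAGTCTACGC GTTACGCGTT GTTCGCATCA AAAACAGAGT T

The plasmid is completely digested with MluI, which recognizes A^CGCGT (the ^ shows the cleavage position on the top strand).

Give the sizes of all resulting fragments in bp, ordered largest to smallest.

57, 27, 7 bp

MluI sites (ACGCGT) start at positions 30, 57, 64.
MluI cuts after the first base of each site, so after positions 30, 57, 64.
Circular molecule, 3 cuts → 3 fragments:
  31–57 → 27 bp
  58–64 → 7 bp
  65–91 then 1–30 → 27 + 30 = 57 bp
Sorted largest to smallest: 57, 27, 7 bp.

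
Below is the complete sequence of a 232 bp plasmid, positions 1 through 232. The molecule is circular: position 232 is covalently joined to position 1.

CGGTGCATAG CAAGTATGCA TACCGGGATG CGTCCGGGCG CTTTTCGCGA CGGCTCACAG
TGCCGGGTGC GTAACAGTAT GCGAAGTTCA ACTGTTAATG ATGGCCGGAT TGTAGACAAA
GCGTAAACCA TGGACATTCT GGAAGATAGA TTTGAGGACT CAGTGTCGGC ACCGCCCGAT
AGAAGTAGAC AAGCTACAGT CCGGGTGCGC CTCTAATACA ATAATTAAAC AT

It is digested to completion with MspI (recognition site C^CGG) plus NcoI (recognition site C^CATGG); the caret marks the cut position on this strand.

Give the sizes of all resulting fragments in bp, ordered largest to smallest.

MspI sites (CCGG) start at positions 23, 34, 63, 105, 201.
MspI cuts after the first base of each site, so after positions 23, 34, 63, 105, 201.
The NcoI site (CCATGG) starts at position 128.
NcoI cuts after the first base of each site, so after position 128.
Combined cut positions: 23, 34, 63, 105, 128, 201.
Circular molecule, 6 cuts → 6 fragments:
  24–34 → 11 bp
  35–63 → 29 bp
  64–105 → 42 bp
  106–128 → 23 bp
  129–201 → 73 bp
  202–232 then 1–23 → 31 + 23 = 54 bp
Sorted largest to smallest: 73, 54, 42, 29, 23, 11 bp.

73, 54, 42, 29, 23, 11 bp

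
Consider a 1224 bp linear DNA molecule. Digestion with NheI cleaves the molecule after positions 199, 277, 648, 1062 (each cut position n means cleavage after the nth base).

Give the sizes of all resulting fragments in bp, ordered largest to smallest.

414, 371, 199, 162, 78 bp

Linear molecule, 4 cuts → 5 fragments:
  199 − 0 = 199 bp
  277 − 199 = 78 bp
  648 − 277 = 371 bp
  1062 − 648 = 414 bp
  1224 − 1062 = 162 bp
Sorted largest to smallest: 414, 371, 199, 162, 78 bp.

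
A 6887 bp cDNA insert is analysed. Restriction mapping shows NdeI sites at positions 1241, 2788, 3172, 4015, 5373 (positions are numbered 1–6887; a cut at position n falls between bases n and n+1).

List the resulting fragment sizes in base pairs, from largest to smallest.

Linear molecule, 5 cuts → 6 fragments:
  1241 − 0 = 1241 bp
  2788 − 1241 = 1547 bp
  3172 − 2788 = 384 bp
  4015 − 3172 = 843 bp
  5373 − 4015 = 1358 bp
  6887 − 5373 = 1514 bp
Sorted largest to smallest: 1547, 1514, 1358, 1241, 843, 384 bp.

1547, 1514, 1358, 1241, 843, 384 bp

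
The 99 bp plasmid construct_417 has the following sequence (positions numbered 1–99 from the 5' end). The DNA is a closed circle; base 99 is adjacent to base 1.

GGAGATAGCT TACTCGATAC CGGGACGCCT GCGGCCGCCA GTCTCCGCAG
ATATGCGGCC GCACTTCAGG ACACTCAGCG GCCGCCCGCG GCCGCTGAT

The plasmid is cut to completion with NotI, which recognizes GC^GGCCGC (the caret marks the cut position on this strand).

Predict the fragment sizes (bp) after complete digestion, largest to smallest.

NotI sites (GCGGCCGC) start at positions 31, 55, 78, 88.
NotI cuts after base 2 of each site, so after positions 32, 56, 79, 89.
Circular molecule, 4 cuts → 4 fragments:
  33–56 → 24 bp
  57–79 → 23 bp
  80–89 → 10 bp
  90–99 then 1–32 → 10 + 32 = 42 bp
Sorted largest to smallest: 42, 24, 23, 10 bp.

42, 24, 23, 10 bp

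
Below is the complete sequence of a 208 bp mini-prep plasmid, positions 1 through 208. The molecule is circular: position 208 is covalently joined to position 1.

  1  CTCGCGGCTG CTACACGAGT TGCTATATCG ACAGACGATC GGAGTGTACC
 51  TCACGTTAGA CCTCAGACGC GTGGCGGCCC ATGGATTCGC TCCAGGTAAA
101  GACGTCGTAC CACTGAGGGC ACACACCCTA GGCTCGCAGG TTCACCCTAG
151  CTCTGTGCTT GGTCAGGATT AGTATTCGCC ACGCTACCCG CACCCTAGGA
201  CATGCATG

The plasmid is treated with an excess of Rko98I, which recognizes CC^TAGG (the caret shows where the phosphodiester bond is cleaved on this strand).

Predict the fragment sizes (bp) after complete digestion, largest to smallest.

Rko98I sites (CCTAGG) start at positions 127, 194.
Rko98I cuts after base 2 of each site, so after positions 128, 195.
Circular molecule, 2 cuts → 2 fragments:
  129–195 → 67 bp
  196–208 then 1–128 → 13 + 128 = 141 bp
Sorted largest to smallest: 141, 67 bp.

141, 67 bp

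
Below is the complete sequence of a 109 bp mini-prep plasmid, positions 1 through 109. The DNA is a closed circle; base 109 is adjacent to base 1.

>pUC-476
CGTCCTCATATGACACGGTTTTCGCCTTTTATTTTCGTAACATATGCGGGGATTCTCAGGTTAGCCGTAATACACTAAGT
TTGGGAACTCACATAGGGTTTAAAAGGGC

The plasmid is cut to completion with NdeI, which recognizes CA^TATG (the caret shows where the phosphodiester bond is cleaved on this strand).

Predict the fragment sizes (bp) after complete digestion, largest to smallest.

75, 34 bp

NdeI sites (CATATG) start at positions 7, 41.
NdeI cuts after base 2 of each site, so after positions 8, 42.
Circular molecule, 2 cuts → 2 fragments:
  9–42 → 34 bp
  43–109 then 1–8 → 67 + 8 = 75 bp
Sorted largest to smallest: 75, 34 bp.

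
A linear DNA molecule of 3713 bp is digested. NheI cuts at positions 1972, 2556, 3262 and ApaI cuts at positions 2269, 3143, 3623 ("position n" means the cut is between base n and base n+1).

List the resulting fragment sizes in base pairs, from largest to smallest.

1972, 587, 361, 297, 287, 119, 90 bp

Combined cut positions (sorted): 1972, 2269, 2556, 3143, 3262, 3623.
Linear molecule, 6 cuts → 7 fragments:
  1972 − 0 = 1972 bp
  2269 − 1972 = 297 bp
  2556 − 2269 = 287 bp
  3143 − 2556 = 587 bp
  3262 − 3143 = 119 bp
  3623 − 3262 = 361 bp
  3713 − 3623 = 90 bp
Sorted largest to smallest: 1972, 587, 361, 297, 287, 119, 90 bp.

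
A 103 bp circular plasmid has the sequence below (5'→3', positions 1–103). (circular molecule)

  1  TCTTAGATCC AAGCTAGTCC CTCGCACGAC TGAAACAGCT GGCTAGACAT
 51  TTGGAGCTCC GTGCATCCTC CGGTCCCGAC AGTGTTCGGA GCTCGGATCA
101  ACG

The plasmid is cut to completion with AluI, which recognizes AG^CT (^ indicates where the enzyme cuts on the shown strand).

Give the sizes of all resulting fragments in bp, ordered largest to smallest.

AluI sites (AGCT) start at positions 12, 37, 55, 90.
AluI cuts after base 2 of each site, so after positions 13, 38, 56, 91.
Circular molecule, 4 cuts → 4 fragments:
  14–38 → 25 bp
  39–56 → 18 bp
  57–91 → 35 bp
  92–103 then 1–13 → 12 + 13 = 25 bp
Sorted largest to smallest: 35, 25, 25, 18 bp.

35, 25, 25, 18 bp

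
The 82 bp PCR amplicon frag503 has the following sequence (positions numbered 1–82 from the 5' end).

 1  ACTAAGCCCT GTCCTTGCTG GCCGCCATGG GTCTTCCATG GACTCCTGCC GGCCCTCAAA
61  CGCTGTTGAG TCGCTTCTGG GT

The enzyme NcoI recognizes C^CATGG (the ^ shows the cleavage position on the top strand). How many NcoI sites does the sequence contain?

2

CCATGG occurs starting at positions 25, 36.
NcoI cuts at 2 sites.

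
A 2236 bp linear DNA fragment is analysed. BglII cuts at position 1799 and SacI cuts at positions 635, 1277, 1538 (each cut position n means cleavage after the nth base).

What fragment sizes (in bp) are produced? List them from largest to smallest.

Combined cut positions (sorted): 635, 1277, 1538, 1799.
Linear molecule, 4 cuts → 5 fragments:
  635 − 0 = 635 bp
  1277 − 635 = 642 bp
  1538 − 1277 = 261 bp
  1799 − 1538 = 261 bp
  2236 − 1799 = 437 bp
Sorted largest to smallest: 642, 635, 437, 261, 261 bp.

642, 635, 437, 261, 261 bp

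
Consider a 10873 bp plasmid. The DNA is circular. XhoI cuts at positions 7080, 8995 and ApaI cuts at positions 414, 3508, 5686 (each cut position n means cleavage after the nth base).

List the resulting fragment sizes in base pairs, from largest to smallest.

Combined cut positions (sorted): 414, 3508, 5686, 7080, 8995.
Circular molecule, 5 cuts → 5 fragments:
  3508 − 414 = 3094 bp
  5686 − 3508 = 2178 bp
  7080 − 5686 = 1394 bp
  8995 − 7080 = 1915 bp
  wrap: 10873 − 8995 + 414 = 2292 bp
Sorted largest to smallest: 3094, 2292, 2178, 1915, 1394 bp.

3094, 2292, 2178, 1915, 1394 bp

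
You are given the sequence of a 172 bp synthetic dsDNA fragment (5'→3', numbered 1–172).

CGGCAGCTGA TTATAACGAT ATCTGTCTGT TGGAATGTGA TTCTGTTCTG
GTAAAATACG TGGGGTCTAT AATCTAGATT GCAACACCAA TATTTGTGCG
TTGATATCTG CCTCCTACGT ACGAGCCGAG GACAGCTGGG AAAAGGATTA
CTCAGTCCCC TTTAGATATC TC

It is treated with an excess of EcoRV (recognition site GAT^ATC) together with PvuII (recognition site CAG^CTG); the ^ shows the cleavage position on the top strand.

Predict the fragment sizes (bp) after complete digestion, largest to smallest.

EcoRV sites (GATATC) start at positions 18, 103, 165.
EcoRV cuts after base 3 of each site, so after positions 20, 105, 167.
PvuII sites (CAGCTG) start at positions 4, 133.
PvuII cuts after base 3 of each site, so after positions 6, 135.
Combined cut positions: 6, 20, 105, 135, 167.
Linear molecule, 5 cuts → 6 fragments:
  1–6 → 6 bp
  7–20 → 14 bp
  21–105 → 85 bp
  106–135 → 30 bp
  136–167 → 32 bp
  168–172 → 5 bp
Sorted largest to smallest: 85, 32, 30, 14, 6, 5 bp.

85, 32, 30, 14, 6, 5 bp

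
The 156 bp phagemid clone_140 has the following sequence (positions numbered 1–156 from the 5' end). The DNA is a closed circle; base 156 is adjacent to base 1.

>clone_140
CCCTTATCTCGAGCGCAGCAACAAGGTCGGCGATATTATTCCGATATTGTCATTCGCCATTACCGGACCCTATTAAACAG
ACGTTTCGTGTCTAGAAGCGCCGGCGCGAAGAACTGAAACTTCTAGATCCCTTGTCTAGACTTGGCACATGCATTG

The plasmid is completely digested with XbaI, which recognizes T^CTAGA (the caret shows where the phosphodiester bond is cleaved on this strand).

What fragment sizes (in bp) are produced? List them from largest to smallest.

112, 31, 13 bp

XbaI sites (TCTAGA) start at positions 91, 122, 135.
XbaI cuts after the first base of each site, so after positions 91, 122, 135.
Circular molecule, 3 cuts → 3 fragments:
  92–122 → 31 bp
  123–135 → 13 bp
  136–156 then 1–91 → 21 + 91 = 112 bp
Sorted largest to smallest: 112, 31, 13 bp.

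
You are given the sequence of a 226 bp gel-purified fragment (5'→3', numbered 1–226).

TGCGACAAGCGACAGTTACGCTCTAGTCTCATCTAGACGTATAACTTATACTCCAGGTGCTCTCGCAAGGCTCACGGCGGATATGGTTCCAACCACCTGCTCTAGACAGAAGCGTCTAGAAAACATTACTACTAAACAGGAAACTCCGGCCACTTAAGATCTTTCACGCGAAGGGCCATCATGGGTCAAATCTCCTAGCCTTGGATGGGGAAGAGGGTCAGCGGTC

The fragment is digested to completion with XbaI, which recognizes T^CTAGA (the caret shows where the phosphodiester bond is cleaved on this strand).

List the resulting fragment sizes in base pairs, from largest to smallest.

111, 69, 32, 14 bp

XbaI sites (TCTAGA) start at positions 32, 101, 115.
XbaI cuts after the first base of each site, so after positions 32, 101, 115.
Linear molecule, 3 cuts → 4 fragments:
  1–32 → 32 bp
  33–101 → 69 bp
  102–115 → 14 bp
  116–226 → 111 bp
Sorted largest to smallest: 111, 69, 32, 14 bp.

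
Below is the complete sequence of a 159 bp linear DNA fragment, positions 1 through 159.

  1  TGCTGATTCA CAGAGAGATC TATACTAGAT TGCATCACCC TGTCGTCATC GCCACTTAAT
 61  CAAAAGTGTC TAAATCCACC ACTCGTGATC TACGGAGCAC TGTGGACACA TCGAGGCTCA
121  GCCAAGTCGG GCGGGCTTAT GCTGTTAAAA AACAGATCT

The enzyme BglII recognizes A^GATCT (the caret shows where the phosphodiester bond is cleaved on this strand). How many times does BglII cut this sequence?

AGATCT occurs starting at positions 16, 154.
BglII cuts at 2 sites.

2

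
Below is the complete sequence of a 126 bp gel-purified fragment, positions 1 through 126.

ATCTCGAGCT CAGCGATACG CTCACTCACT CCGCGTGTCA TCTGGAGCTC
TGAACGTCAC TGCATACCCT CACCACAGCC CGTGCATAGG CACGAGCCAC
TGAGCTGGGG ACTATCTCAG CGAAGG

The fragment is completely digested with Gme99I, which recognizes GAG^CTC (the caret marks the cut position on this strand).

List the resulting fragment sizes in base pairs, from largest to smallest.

79, 39, 8 bp

Gme99I sites (GAGCTC) start at positions 6, 45.
Gme99I cuts after base 3 of each site, so after positions 8, 47.
Linear molecule, 2 cuts → 3 fragments:
  1–8 → 8 bp
  9–47 → 39 bp
  48–126 → 79 bp
Sorted largest to smallest: 79, 39, 8 bp.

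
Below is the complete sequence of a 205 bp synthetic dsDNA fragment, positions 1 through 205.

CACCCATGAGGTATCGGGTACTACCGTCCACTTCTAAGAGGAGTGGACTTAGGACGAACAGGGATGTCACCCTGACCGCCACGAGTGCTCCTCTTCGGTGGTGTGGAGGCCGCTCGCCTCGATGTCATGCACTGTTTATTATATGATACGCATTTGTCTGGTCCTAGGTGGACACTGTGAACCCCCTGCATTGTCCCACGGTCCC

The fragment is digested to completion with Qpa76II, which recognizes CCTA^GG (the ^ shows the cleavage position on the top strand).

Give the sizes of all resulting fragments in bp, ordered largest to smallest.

166, 39 bp

The Qpa76II site (CCTAGG) starts at position 163.
Qpa76II cuts after base 4 of each site, so after position 166.
Linear molecule, 1 cut → 2 fragments:
  1–166 → 166 bp
  167–205 → 39 bp
Sorted largest to smallest: 166, 39 bp.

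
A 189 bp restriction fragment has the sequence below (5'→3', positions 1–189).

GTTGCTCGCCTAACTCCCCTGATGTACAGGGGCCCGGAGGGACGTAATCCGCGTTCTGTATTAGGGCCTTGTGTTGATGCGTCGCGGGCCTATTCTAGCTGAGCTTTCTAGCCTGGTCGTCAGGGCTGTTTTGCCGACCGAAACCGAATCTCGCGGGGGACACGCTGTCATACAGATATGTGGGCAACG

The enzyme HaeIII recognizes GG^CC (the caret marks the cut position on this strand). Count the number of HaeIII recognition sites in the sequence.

3

GGCC occurs starting at positions 31, 65, 87.
HaeIII cuts at 3 sites.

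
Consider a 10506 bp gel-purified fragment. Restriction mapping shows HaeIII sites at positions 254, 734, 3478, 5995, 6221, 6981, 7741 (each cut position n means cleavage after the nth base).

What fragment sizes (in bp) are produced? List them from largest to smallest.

Linear molecule, 7 cuts → 8 fragments:
  254 − 0 = 254 bp
  734 − 254 = 480 bp
  3478 − 734 = 2744 bp
  5995 − 3478 = 2517 bp
  6221 − 5995 = 226 bp
  6981 − 6221 = 760 bp
  7741 − 6981 = 760 bp
  10506 − 7741 = 2765 bp
Sorted largest to smallest: 2765, 2744, 2517, 760, 760, 480, 254, 226 bp.

2765, 2744, 2517, 760, 760, 480, 254, 226 bp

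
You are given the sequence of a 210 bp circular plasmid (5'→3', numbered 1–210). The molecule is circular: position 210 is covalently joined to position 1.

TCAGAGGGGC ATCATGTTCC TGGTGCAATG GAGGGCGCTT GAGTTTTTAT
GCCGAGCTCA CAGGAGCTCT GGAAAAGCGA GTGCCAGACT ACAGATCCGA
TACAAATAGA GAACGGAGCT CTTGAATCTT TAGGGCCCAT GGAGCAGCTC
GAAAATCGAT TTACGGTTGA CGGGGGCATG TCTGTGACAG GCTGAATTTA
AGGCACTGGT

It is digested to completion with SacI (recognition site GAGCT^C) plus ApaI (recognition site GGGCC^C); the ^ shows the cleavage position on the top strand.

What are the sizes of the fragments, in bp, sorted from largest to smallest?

131, 52, 17, 10 bp

SacI sites (GAGCTC) start at positions 54, 64, 116.
SacI cuts after base 5 of each site (before the last base), so after positions 58, 68, 120.
The ApaI site (GGGCCC) starts at position 133.
ApaI cuts after base 5 of each site (before the last base), so after position 137.
Combined cut positions: 58, 68, 120, 137.
Circular molecule, 4 cuts → 4 fragments:
  59–68 → 10 bp
  69–120 → 52 bp
  121–137 → 17 bp
  138–210 then 1–58 → 73 + 58 = 131 bp
Sorted largest to smallest: 131, 52, 17, 10 bp.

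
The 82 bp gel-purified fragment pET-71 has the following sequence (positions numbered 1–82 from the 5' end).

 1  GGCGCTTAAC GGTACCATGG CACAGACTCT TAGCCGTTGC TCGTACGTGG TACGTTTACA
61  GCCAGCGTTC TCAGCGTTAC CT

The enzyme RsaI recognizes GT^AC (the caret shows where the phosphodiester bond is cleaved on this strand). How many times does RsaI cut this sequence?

3

GTAC occurs starting at positions 12, 43, 50.
RsaI cuts at 3 sites.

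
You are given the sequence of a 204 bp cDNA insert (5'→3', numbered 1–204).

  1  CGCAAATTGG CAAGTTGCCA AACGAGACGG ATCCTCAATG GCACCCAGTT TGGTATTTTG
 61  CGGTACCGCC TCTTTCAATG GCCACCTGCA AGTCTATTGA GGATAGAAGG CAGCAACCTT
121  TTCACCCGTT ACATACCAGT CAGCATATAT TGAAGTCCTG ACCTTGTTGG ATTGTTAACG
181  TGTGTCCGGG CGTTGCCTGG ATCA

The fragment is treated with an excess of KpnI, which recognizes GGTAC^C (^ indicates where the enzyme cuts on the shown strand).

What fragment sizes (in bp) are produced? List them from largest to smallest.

The KpnI site (GGTACC) starts at position 62.
KpnI cuts after base 5 of each site (before the last base), so after position 66.
Linear molecule, 1 cut → 2 fragments:
  1–66 → 66 bp
  67–204 → 138 bp
Sorted largest to smallest: 138, 66 bp.

138, 66 bp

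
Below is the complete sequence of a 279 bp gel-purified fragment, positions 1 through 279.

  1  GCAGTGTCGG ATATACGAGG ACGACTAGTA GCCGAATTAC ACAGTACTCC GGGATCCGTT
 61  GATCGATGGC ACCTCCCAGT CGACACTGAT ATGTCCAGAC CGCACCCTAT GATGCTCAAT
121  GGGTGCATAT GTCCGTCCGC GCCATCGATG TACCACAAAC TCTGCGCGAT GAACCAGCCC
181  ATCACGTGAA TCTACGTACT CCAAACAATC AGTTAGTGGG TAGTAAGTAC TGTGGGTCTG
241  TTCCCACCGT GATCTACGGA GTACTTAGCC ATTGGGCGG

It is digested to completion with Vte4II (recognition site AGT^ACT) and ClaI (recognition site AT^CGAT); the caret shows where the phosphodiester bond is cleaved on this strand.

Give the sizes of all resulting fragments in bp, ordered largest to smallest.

Vte4II sites (AGTACT) start at positions 43, 226, 260.
Vte4II cuts after base 3 of each site, so after positions 45, 228, 262.
ClaI sites (ATCGAT) start at positions 62, 144.
ClaI cuts after base 2 of each site, so after positions 63, 145.
Combined cut positions: 45, 63, 145, 228, 262.
Linear molecule, 5 cuts → 6 fragments:
  1–45 → 45 bp
  46–63 → 18 bp
  64–145 → 82 bp
  146–228 → 83 bp
  229–262 → 34 bp
  263–279 → 17 bp
Sorted largest to smallest: 83, 82, 45, 34, 18, 17 bp.

83, 82, 45, 34, 18, 17 bp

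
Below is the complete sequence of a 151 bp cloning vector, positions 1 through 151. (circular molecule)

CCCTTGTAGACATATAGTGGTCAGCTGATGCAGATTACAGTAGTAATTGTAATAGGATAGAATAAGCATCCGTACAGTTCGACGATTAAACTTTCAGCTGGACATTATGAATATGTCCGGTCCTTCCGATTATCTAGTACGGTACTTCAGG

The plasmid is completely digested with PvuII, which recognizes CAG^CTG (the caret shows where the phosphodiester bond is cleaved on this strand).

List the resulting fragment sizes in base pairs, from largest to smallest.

PvuII sites (CAGCTG) start at positions 22, 95.
PvuII cuts after base 3 of each site, so after positions 24, 97.
Circular molecule, 2 cuts → 2 fragments:
  25–97 → 73 bp
  98–151 then 1–24 → 54 + 24 = 78 bp
Sorted largest to smallest: 78, 73 bp.

78, 73 bp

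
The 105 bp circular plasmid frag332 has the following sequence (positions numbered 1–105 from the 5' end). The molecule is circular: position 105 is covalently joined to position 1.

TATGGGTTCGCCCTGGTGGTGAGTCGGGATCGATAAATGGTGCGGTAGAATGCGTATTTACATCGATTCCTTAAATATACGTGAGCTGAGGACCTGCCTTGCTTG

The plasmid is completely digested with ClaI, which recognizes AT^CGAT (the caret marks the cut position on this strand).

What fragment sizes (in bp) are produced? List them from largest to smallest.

72, 33 bp

ClaI sites (ATCGAT) start at positions 29, 62.
ClaI cuts after base 2 of each site, so after positions 30, 63.
Circular molecule, 2 cuts → 2 fragments:
  31–63 → 33 bp
  64–105 then 1–30 → 42 + 30 = 72 bp
Sorted largest to smallest: 72, 33 bp.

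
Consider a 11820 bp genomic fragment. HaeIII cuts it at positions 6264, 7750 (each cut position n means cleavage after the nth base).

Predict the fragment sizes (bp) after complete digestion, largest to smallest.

Linear molecule, 2 cuts → 3 fragments:
  6264 − 0 = 6264 bp
  7750 − 6264 = 1486 bp
  11820 − 7750 = 4070 bp
Sorted largest to smallest: 6264, 4070, 1486 bp.

6264, 4070, 1486 bp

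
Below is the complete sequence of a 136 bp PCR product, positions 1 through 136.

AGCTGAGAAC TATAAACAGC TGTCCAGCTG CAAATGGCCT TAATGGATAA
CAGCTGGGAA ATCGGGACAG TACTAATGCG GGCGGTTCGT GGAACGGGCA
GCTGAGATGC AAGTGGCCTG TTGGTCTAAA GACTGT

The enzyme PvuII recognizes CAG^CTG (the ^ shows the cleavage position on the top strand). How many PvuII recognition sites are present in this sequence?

4

CAGCTG occurs starting at positions 17, 25, 51, 99.
PvuII cuts at 4 sites.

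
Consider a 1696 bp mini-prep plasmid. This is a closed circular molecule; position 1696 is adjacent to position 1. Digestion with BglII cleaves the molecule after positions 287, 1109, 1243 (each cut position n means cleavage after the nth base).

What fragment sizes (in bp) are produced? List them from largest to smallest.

822, 740, 134 bp

Circular molecule, 3 cuts → 3 fragments:
  1109 − 287 = 822 bp
  1243 − 1109 = 134 bp
  wrap: 1696 − 1243 + 287 = 740 bp
Sorted largest to smallest: 822, 740, 134 bp.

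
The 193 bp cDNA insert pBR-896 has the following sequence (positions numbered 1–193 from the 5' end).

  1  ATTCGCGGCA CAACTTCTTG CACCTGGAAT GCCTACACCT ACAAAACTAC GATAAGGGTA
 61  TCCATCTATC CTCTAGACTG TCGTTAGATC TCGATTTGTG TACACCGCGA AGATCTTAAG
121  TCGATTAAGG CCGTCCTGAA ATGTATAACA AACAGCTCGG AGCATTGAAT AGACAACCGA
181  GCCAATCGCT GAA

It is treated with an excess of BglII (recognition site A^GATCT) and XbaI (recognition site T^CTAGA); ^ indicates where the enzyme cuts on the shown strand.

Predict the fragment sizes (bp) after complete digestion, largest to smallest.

82, 72, 25, 14 bp

BglII sites (AGATCT) start at positions 86, 111.
BglII cuts after the first base of each site, so after positions 86, 111.
The XbaI site (TCTAGA) starts at position 72.
XbaI cuts after the first base of each site, so after position 72.
Combined cut positions: 72, 86, 111.
Linear molecule, 3 cuts → 4 fragments:
  1–72 → 72 bp
  73–86 → 14 bp
  87–111 → 25 bp
  112–193 → 82 bp
Sorted largest to smallest: 82, 72, 25, 14 bp.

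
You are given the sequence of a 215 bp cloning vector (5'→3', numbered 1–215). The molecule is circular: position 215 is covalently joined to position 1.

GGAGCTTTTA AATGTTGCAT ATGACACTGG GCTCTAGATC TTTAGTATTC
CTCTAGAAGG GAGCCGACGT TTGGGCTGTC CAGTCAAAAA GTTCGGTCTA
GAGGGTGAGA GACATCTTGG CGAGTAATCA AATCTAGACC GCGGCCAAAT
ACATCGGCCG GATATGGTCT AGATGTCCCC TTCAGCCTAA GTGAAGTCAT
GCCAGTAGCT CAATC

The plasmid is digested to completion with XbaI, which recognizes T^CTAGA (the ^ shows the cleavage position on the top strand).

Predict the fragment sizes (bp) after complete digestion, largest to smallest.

XbaI sites (TCTAGA) start at positions 33, 52, 97, 133, 168.
XbaI cuts after the first base of each site, so after positions 33, 52, 97, 133, 168.
Circular molecule, 5 cuts → 5 fragments:
  34–52 → 19 bp
  53–97 → 45 bp
  98–133 → 36 bp
  134–168 → 35 bp
  169–215 then 1–33 → 47 + 33 = 80 bp
Sorted largest to smallest: 80, 45, 36, 35, 19 bp.

80, 45, 36, 35, 19 bp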